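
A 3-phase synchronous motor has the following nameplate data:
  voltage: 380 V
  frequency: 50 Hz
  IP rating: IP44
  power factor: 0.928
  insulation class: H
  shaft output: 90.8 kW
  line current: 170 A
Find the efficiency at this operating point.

87.4 %

P_out = 90.8 kW = 90800 W
P_in = √3·V_L·I_L·cosφ = 1.732 × 380 × 170 × 0.928 = 103831 W
η = P_out / P_in = 90800 / 103831 = 0.874 = 87.4%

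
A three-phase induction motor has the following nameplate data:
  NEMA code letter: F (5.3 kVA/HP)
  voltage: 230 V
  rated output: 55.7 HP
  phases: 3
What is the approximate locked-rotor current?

741 A

S_LR = 5.3 × 55.7 = 295.21 kVA
I_LR = S_LR/(√3·V_L) = 295210/(1.732×230) = 741 A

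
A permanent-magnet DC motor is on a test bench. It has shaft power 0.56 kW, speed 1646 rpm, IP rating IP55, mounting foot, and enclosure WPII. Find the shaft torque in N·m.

ω = 2π × 1646/60 = 172.4 rad/s
τ = P/ω = 560/172.4 = 3.25 N·m

3.25 N·m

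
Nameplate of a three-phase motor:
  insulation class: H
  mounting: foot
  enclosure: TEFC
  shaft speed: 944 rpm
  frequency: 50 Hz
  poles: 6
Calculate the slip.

5.60 %

n_s = 120f/p = 120×50/6 = 1000 rpm
s = (n_s − n)/n_s = (1000 − 944)/1000 = 0.0560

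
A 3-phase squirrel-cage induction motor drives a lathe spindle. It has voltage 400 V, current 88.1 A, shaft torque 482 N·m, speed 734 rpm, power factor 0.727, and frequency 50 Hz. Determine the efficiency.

ω = 2π × 734/60 = 76.86 rad/s; P_out = τω = 482 × 76.86 = 37047 W
P_in = √3·V_L·I_L·cosφ = 1.732 × 400 × 88.1 × 0.727 = 44373 W
η = P_out / P_in = 37047 / 44373 = 0.835 = 83.5%

83.5 %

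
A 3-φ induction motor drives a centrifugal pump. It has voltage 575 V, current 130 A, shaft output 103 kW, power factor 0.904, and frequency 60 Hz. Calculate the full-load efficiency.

88.0 %

P_out = 103 kW = 103000 W
P_in = √3·V_L·I_L·cosφ = 1.732 × 575 × 130 × 0.904 = 117038 W
η = P_out / P_in = 103000 / 117038 = 0.880 = 88.0%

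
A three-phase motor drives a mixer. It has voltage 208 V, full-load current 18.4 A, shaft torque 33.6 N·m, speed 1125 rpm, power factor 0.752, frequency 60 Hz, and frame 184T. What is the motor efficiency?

ω = 2π × 1125/60 = 117.8 rad/s; P_out = τω = 33.6 × 117.8 = 3958 W
P_in = √3·V_L·I_L·cosφ = 1.732 × 208 × 18.4 × 0.752 = 4985 W
η = P_out / P_in = 3958 / 4985 = 0.794 = 79.4%

79.4 %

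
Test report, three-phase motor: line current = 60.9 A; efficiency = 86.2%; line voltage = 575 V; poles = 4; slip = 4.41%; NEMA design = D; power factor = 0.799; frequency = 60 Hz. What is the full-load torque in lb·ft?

P_in = √3·V·I·cosφ = 1.732 × 575 × 60.9 × 0.799 = 48460 W
P_out = η·P_in = 0.862 × 48460 = 41773 W
n_s = 120×60/4 = 1800 rpm; n = 1800×(1−0.0441) = 1721 rpm
ω = 2π×1721/60 = 180.2 rad/s
τ = P_out/ω = 41773/180.2 = 231.8 N·m
In lb·ft: 231.8/1.356 = 171 lb·ft

171 lb·ft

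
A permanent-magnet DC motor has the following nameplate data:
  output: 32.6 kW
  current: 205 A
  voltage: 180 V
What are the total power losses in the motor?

P_in = V·I = 180×205 = 36900 W
P_out = 32600 W
Losses = P_in − P_out = 36900 − 32600 = 4300 W

4.3 kW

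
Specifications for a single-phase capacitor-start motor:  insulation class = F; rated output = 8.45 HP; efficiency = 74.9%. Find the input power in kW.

8.42 kW

P_out = 8.45 × 746 = 6304 W
P_in = P_out/η = 6304/0.749 = 8417 W = 8.42 kW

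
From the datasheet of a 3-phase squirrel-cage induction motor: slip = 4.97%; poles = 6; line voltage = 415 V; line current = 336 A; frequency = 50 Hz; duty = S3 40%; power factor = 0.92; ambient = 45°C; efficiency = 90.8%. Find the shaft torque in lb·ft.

P_in = √3·V·I·cosφ = 1.732 × 415 × 336 × 0.92 = 222189 W
P_out = η·P_in = 0.908 × 222189 = 201748 W
n_s = 120×50/6 = 1000 rpm; n = 1000×(1−0.0497) = 950 rpm
ω = 2π×950/60 = 99.48 rad/s
τ = P_out/ω = 201748/99.48 = 2028 N·m
In lb·ft: 2028/1.356 = 1500 lb·ft

1500 lb·ft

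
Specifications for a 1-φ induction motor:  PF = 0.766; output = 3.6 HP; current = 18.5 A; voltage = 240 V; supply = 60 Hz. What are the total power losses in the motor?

P_in = V·I·cosφ = 240×18.5×0.766 = 3401 W
P_out = 3.6×746 = 2686 W
Losses = P_in − P_out = 3401 − 2686 = 715 W

715 W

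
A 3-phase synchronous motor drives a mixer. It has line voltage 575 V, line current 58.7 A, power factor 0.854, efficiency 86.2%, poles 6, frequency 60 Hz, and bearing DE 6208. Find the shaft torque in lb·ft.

P_in = √3·V·I·cosφ = 1.732 × 575 × 58.7 × 0.854 = 49924 W
P_out = η·P_in = 0.862 × 49924 = 43034 W
n = n_s = 120×60/6 = 1200 rpm (synchronous)
ω = 2π×1200/60 = 125.7 rad/s
τ = P_out/ω = 43034/125.7 = 342.4 N·m
In lb·ft: 342.4/1.356 = 253 lb·ft

253 lb·ft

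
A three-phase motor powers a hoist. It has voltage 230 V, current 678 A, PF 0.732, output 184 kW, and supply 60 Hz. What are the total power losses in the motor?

13.7 kW

P_in = √3·V·I·cosφ = 1.732×230×678×0.732 = 197704 W
P_out = 184000 W
Losses = P_in − P_out = 197704 − 184000 = 13704 W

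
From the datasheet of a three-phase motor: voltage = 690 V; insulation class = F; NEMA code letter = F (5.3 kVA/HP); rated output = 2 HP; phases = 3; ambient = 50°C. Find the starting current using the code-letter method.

S_LR = 5.3 × 2 = 10.6 kVA
I_LR = S_LR/(√3·V_L) = 10600/(1.732×690) = 8.87 A

8.87 A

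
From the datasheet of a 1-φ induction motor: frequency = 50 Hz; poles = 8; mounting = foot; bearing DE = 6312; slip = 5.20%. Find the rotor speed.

n_s = 120f/p = 120×50/8 = 750 rpm
n = n_s(1 − s) = 750 × (1 − 0.052) = 711 rpm

711 rpm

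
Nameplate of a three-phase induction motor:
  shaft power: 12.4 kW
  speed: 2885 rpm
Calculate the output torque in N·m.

ω = 2π × 2885/60 = 302.1 rad/s
τ = P/ω = 12400/302.1 = 41 N·m

41 N·m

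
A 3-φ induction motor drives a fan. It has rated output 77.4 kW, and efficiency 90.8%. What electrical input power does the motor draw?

P_out = 77400 W
P_in = P_out/η = 77400/0.908 = 85242 W = 85.2 kW

85.2 kW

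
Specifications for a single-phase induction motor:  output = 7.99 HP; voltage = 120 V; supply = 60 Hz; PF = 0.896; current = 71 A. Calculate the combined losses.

P_in = V·I·cosφ = 120×71×0.896 = 7634 W
P_out = 7.99×746 = 5961 W
Losses = P_in − P_out = 7634 − 5961 = 1673 W

1.67 kW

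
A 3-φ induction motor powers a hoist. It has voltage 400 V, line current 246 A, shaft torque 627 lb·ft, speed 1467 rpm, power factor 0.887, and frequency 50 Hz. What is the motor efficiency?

86.4 %

τ = 627 lb·ft × 1.356 = 850.2 N·m
ω = 2π × 1467/60 = 153.6 rad/s; P_out = τω = 850.2 × 153.6 = 130591 W
P_in = √3·V_L·I_L·cosφ = 1.732 × 400 × 246 × 0.887 = 151170 W
η = P_out / P_in = 130591 / 151170 = 0.864 = 86.4%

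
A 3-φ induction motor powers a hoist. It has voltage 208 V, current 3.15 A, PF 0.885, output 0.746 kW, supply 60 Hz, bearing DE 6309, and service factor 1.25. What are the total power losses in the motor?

P_in = √3·V·I·cosφ = 1.732×208×3.15×0.885 = 1004 W
P_out = 746 W
Losses = P_in − P_out = 1004 − 746 = 258 W

258 W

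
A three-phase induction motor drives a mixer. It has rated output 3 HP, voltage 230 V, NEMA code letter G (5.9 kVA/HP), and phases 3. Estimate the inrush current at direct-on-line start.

S_LR = 5.9 × 3 = 17.7 kVA
I_LR = S_LR/(√3·V_L) = 17700/(1.732×230) = 44.4 A

44.4 A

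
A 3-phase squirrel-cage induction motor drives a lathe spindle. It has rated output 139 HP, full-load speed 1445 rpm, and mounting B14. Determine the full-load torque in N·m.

685 N·m

P_out = 139 × 746 = 103694 W
ω = 2π × 1445/60 = 151.3 rad/s
τ = P_out/ω = 103694/151.3 = 685 N·m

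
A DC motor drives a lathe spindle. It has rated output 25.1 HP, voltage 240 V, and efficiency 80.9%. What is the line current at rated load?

96.4 A

P_out = 25.1 × 746 = 18725 W
P_in = P_out / η = 18725 / 0.809 = 23146 W
I = P_in / V = 23146 / 240 = 96.4 A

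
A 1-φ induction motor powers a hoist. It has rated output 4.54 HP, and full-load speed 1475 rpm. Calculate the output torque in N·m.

P_out = 4.54 × 746 = 3387 W
ω = 2π × 1475/60 = 154.5 rad/s
τ = P_out/ω = 3387/154.5 = 21.9 N·m

21.9 N·m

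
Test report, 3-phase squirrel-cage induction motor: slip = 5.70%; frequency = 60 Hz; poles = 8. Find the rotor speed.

849 rpm

n_s = 120f/p = 120×60/8 = 900 rpm
n = n_s(1 − s) = 900 × (1 − 0.057) = 849 rpm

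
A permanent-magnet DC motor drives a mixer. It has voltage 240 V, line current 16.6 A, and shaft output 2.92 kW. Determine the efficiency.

73.3 %

P_out = 2.92 kW = 2920 W
P_in = V·I = 240 × 16.6 = 3984 W
η = P_out / P_in = 2920 / 3984 = 0.733 = 73.3%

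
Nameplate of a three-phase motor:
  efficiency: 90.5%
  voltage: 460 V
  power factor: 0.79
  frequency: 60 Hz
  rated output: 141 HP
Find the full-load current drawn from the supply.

P_out = 141 × 746 = 105186 W
P_in = P_out / η = 105186 / 0.905 = 116228 W
I_L = P_in / (√3·V_L·cosφ) = 116228 / (1.732 × 460 × 0.79) = 185 A

185 A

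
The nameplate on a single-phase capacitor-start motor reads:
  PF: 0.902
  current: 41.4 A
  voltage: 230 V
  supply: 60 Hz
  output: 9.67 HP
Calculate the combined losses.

1.38 kW

P_in = V·I·cosφ = 230×41.4×0.902 = 8589 W
P_out = 9.67×746 = 7214 W
Losses = P_in − P_out = 8589 − 7214 = 1375 W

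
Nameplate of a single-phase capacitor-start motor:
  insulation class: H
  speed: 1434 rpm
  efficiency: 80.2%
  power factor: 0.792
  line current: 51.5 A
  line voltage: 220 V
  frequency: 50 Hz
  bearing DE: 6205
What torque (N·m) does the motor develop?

P_in = V·I·cosφ = 220 × 51.5 × 0.792 = 8973 W
P_out = η·P_in = 0.802 × 8973 = 7196 W
n = 1434 rpm
ω = 2π×1434/60 = 150.2 rad/s
τ = P_out/ω = 7196/150.2 = 47.9 N·m

47.9 N·m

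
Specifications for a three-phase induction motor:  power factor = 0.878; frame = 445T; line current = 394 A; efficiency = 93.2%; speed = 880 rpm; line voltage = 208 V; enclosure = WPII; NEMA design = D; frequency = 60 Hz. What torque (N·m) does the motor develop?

1260 N·m

P_in = √3·V·I·cosφ = 1.732 × 208 × 394 × 0.878 = 124624 W
P_out = η·P_in = 0.932 × 124624 = 116150 W
n = 880 rpm
ω = 2π×880/60 = 92.15 rad/s
τ = P_out/ω = 116150/92.15 = 1260 N·m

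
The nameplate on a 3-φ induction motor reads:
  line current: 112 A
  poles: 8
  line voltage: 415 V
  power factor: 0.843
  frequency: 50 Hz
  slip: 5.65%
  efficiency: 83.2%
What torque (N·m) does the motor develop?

762 N·m

P_in = √3·V·I·cosφ = 1.732 × 415 × 112 × 0.843 = 67864 W
P_out = η·P_in = 0.832 × 67864 = 56463 W
n_s = 120×50/8 = 750 rpm; n = 750×(1−0.0565) = 708 rpm
ω = 2π×708/60 = 74.14 rad/s
τ = P_out/ω = 56463/74.14 = 762 N·m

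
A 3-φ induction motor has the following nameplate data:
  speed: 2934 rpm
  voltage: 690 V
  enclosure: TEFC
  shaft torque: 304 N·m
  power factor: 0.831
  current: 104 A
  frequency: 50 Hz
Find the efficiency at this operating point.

ω = 2π × 2934/60 = 307.2 rad/s; P_out = τω = 304 × 307.2 = 93389 W
P_in = √3·V_L·I_L·cosφ = 1.732 × 690 × 104 × 0.831 = 103284 W
η = P_out / P_in = 93389 / 103284 = 0.904 = 90.4%

90.4 %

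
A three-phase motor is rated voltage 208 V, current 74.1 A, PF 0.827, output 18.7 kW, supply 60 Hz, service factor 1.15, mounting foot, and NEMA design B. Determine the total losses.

P_in = √3·V·I·cosφ = 1.732×208×74.1×0.827 = 22077 W
P_out = 18700 W
Losses = P_in − P_out = 22077 − 18700 = 3377 W

3380 W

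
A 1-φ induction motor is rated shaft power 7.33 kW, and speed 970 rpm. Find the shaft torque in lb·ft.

ω = 2π × 970/60 = 101.6 rad/s
τ = P/ω = 7330/101.6 = 72.15 N·m
In lb·ft: 72.15/1.356 = 53.2 lb·ft

53.2 lb·ft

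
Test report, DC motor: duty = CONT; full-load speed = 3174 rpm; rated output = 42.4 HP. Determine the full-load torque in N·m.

P_out = 42.4 × 746 = 31630 W
ω = 2π × 3174/60 = 332.4 rad/s
τ = P_out/ω = 31630/332.4 = 95.2 N·m

95.2 N·m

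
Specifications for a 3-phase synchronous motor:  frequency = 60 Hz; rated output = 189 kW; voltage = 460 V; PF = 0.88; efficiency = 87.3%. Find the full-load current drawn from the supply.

309 A

P_out = 189 kW = 189000 W
P_in = P_out / η = 189000 / 0.873 = 216495 W
I_L = P_in / (√3·V_L·cosφ) = 216495 / (1.732 × 460 × 0.88) = 309 A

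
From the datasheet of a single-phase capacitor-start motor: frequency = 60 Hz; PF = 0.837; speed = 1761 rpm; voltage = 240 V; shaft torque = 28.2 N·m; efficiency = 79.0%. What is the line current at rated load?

32.8 A

ω = 2π×1761/60 = 184.4 rad/s; P_out = τω = 28.2 × 184.4 = 5200 W
P_in = P_out / η = 5200 / 0.790 = 6582 W
I = P_in / (V·cosφ) = 6582 / (240 × 0.837) = 32.8 A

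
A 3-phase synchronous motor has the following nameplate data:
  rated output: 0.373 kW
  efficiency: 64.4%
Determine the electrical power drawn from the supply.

P_out = 373 W
P_in = P_out/η = 373/0.644 = 579 W = 0.579 kW

0.579 kW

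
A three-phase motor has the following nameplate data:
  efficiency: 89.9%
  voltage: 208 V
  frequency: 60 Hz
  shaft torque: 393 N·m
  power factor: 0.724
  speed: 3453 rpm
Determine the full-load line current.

ω = 2π×3453/60 = 361.6 rad/s; P_out = τω = 393 × 361.6 = 142109 W
P_in = P_out / η = 142109 / 0.899 = 158075 W
I_L = P_in / (√3·V_L·cosφ) = 158075 / (1.732 × 208 × 0.724) = 606 A

606 A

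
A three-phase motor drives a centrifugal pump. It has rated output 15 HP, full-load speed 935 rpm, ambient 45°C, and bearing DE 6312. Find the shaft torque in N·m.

114 N·m

P_out = 15 × 746 = 11190 W
ω = 2π × 935/60 = 97.91 rad/s
τ = P_out/ω = 11190/97.91 = 114 N·m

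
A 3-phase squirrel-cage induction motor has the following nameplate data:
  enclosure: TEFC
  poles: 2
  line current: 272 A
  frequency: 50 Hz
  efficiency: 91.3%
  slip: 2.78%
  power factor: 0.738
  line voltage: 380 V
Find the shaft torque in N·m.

P_in = √3·V·I·cosφ = 1.732 × 380 × 272 × 0.738 = 132116 W
P_out = η·P_in = 0.913 × 132116 = 120622 W
n_s = 120×50/2 = 3000 rpm; n = 3000×(1−0.0278) = 2917 rpm
ω = 2π×2917/60 = 305.5 rad/s
τ = P_out/ω = 120622/305.5 = 395 N·m

395 N·m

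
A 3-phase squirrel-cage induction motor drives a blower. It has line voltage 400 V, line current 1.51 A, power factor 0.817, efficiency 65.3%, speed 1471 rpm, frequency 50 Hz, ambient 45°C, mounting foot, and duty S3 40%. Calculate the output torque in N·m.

3.62 N·m

P_in = √3·V·I·cosφ = 1.732 × 400 × 1.51 × 0.817 = 855 W
P_out = η·P_in = 0.653 × 855 = 558 W
n = 1471 rpm
ω = 2π×1471/60 = 154 rad/s
τ = P_out/ω = 558/154 = 3.62 N·m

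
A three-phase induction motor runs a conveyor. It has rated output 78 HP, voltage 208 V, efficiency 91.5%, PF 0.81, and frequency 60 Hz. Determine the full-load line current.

P_out = 78 × 746 = 58188 W
P_in = P_out / η = 58188 / 0.915 = 63593 W
I_L = P_in / (√3·V_L·cosφ) = 63593 / (1.732 × 208 × 0.81) = 218 A

218 A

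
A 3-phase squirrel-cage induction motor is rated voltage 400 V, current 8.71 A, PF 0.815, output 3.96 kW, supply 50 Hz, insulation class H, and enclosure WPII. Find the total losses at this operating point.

958 W

P_in = √3·V·I·cosφ = 1.732×400×8.71×0.815 = 4918 W
P_out = 3960 W
Losses = P_in − P_out = 4918 − 3960 = 958 W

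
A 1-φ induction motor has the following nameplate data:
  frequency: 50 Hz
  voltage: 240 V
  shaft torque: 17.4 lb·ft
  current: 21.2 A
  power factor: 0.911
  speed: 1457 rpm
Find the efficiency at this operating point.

τ = 17.4 lb·ft × 1.356 = 23.59 N·m
ω = 2π × 1457/60 = 152.6 rad/s; P_out = τω = 23.59 × 152.6 = 3600 W
P_in = V·I·cosφ = 240 × 21.2 × 0.911 = 4635 W
η = P_out / P_in = 3600 / 4635 = 0.777 = 77.7%

77.7 %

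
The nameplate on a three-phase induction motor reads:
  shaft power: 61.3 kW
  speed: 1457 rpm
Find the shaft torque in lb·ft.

296 lb·ft

ω = 2π × 1457/60 = 152.6 rad/s
τ = P/ω = 61300/152.6 = 401.7 N·m
In lb·ft: 401.7/1.356 = 296 lb·ft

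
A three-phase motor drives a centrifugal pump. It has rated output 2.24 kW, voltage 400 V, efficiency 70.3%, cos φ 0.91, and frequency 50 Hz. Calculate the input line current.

P_out = 2.24 kW = 2240 W
P_in = P_out / η = 2240 / 0.703 = 3186 W
I_L = P_in / (√3·V_L·cosφ) = 3186 / (1.732 × 400 × 0.91) = 5.05 A

5.05 A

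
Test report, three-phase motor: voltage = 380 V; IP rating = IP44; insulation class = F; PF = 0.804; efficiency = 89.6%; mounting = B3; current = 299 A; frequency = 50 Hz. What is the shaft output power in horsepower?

P_in = √3·V·I·cosφ = 1.732 × 380 × 299 × 0.804 = 158219 W
P_out = η·P_in = 0.896 × 158219 = 141764 W
= 141764/746 = 190 HP

190 HP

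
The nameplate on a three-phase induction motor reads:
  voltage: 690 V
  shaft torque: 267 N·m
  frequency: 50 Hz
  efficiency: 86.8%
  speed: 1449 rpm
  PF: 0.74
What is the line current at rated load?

52.8 A

ω = 2π×1449/60 = 151.7 rad/s; P_out = τω = 267 × 151.7 = 40504 W
P_in = P_out / η = 40504 / 0.868 = 46664 W
I_L = P_in / (√3·V_L·cosφ) = 46664 / (1.732 × 690 × 0.74) = 52.8 A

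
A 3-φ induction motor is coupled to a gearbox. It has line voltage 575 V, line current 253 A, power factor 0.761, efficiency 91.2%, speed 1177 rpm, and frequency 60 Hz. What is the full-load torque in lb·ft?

P_in = √3·V·I·cosφ = 1.732 × 575 × 253 × 0.761 = 191744 W
P_out = η·P_in = 0.912 × 191744 = 174871 W
n = 1177 rpm
ω = 2π×1177/60 = 123.3 rad/s
τ = P_out/ω = 174871/123.3 = 1418 N·m
In lb·ft: 1418/1.356 = 1050 lb·ft

1050 lb·ft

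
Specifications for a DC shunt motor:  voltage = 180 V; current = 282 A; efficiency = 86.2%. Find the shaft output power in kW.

P_in = V·I = 180 × 282 = 50760 W
P_out = η·P_in = 0.862 × 50760 = 43755 W

43.8 kW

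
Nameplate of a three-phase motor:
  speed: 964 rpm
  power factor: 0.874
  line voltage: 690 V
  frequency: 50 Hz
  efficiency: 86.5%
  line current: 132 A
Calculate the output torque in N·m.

P_in = √3·V·I·cosφ = 1.732 × 690 × 132 × 0.874 = 137874 W
P_out = η·P_in = 0.865 × 137874 = 119261 W
n = 964 rpm
ω = 2π×964/60 = 100.9 rad/s
τ = P_out/ω = 119261/100.9 = 1180 N·m

1180 N·m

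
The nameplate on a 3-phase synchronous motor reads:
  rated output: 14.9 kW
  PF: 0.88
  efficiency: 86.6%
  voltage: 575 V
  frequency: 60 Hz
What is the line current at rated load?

P_out = 14.9 kW = 14900 W
P_in = P_out / η = 14900 / 0.866 = 17206 W
I_L = P_in / (√3·V_L·cosφ) = 17206 / (1.732 × 575 × 0.88) = 19.6 A

19.6 A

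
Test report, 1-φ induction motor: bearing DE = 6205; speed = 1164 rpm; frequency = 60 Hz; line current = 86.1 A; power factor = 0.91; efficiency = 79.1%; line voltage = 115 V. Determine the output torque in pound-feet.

43.1 lb·ft

P_in = V·I·cosφ = 115 × 86.1 × 0.91 = 9010 W
P_out = η·P_in = 0.791 × 9010 = 7127 W
n = 1164 rpm
ω = 2π×1164/60 = 121.9 rad/s
τ = P_out/ω = 7127/121.9 = 58.47 N·m
In lb·ft: 58.47/1.356 = 43.1 lb·ft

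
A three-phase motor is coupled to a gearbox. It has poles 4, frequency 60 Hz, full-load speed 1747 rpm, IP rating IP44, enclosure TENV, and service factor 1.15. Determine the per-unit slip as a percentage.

2.9 %

n_s = 120f/p = 120×60/4 = 1800 rpm
s = (n_s − n)/n_s = (1800 − 1747)/1800 = 0.0294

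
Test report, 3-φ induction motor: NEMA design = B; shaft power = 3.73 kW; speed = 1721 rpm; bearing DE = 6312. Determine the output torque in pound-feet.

15.3 lb·ft

ω = 2π × 1721/60 = 180.2 rad/s
τ = P/ω = 3730/180.2 = 20.7 N·m
In lb·ft: 20.7/1.356 = 15.3 lb·ft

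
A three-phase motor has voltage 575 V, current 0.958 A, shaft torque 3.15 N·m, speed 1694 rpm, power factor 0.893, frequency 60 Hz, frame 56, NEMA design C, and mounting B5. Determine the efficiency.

65.6 %

ω = 2π × 1694/60 = 177.4 rad/s; P_out = τω = 3.15 × 177.4 = 559 W
P_in = √3·V_L·I_L·cosφ = 1.732 × 575 × 0.958 × 0.893 = 852 W
η = P_out / P_in = 559 / 852 = 0.656 = 65.6%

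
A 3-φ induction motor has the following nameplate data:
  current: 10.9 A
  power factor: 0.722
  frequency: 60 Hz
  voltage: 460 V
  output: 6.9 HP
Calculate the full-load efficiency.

82.1 %

P_out = 6.9 × 746 = 5147 W
P_in = √3·V_L·I_L·cosφ = 1.732 × 460 × 10.9 × 0.722 = 6270 W
η = P_out / P_in = 5147 / 6270 = 0.821 = 82.1%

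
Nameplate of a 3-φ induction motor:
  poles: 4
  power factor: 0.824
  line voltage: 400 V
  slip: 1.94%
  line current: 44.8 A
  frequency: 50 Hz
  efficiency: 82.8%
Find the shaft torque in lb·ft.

P_in = √3·V·I·cosφ = 1.732 × 400 × 44.8 × 0.824 = 25575 W
P_out = η·P_in = 0.828 × 25575 = 21176 W
n_s = 120×50/4 = 1500 rpm; n = 1500×(1−0.0194) = 1471 rpm
ω = 2π×1471/60 = 154 rad/s
τ = P_out/ω = 21176/154 = 137.5 N·m
In lb·ft: 137.5/1.356 = 101 lb·ft

101 lb·ft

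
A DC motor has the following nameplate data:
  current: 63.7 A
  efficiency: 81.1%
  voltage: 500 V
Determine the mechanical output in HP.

34.6 HP

P_in = V·I = 500 × 63.7 = 31850 W
P_out = η·P_in = 0.811 × 31850 = 25830 W
= 25830/746 = 34.6 HP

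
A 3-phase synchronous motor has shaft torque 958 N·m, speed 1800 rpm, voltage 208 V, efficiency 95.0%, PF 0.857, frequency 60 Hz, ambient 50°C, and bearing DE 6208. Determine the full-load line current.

ω = 2π×1800/60 = 188.5 rad/s; P_out = τω = 958 × 188.5 = 180583 W
P_in = P_out / η = 180583 / 0.950 = 190087 W
I_L = P_in / (√3·V_L·cosφ) = 190087 / (1.732 × 208 × 0.857) = 616 A

616 A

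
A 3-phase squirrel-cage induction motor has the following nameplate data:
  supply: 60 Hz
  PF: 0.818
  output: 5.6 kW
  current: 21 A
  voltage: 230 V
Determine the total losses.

P_in = √3·V·I·cosφ = 1.732×230×21×0.818 = 6843 W
P_out = 5600 W
Losses = P_in − P_out = 6843 − 5600 = 1243 W

1240 W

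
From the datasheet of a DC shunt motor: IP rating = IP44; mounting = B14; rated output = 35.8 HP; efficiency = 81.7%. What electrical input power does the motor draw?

32.7 kW

P_out = 35.8 × 746 = 26707 W
P_in = P_out/η = 26707/0.817 = 32689 W = 32.7 kW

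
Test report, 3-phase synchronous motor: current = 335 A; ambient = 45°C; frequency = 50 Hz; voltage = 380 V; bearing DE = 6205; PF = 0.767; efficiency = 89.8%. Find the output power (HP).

204 HP

P_in = √3·V·I·cosφ = 1.732 × 380 × 335 × 0.767 = 169111 W
P_out = η·P_in = 0.898 × 169111 = 151862 W
= 151862/746 = 204 HP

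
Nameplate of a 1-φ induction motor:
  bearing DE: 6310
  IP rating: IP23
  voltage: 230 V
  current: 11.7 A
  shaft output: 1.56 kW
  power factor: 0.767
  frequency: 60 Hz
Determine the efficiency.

75.6 %

P_out = 1.56 kW = 1560 W
P_in = V·I·cosφ = 230 × 11.7 × 0.767 = 2064 W
η = P_out / P_in = 1560 / 2064 = 0.756 = 75.6%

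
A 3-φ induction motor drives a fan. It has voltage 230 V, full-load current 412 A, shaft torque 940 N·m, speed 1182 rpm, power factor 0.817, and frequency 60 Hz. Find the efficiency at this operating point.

86.8 %

ω = 2π × 1182/60 = 123.8 rad/s; P_out = τω = 940 × 123.8 = 116372 W
P_in = √3·V_L·I_L·cosφ = 1.732 × 230 × 412 × 0.817 = 134090 W
η = P_out / P_in = 116372 / 134090 = 0.868 = 86.8%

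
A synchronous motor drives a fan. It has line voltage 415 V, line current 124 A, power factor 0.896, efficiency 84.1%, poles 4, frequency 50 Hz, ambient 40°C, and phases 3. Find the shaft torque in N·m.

P_in = √3·V·I·cosφ = 1.732 × 415 × 124 × 0.896 = 79859 W
P_out = η·P_in = 0.841 × 79859 = 67161 W
n = n_s = 120×50/4 = 1500 rpm (synchronous)
ω = 2π×1500/60 = 157.1 rad/s
τ = P_out/ω = 67161/157.1 = 428 N·m

428 N·m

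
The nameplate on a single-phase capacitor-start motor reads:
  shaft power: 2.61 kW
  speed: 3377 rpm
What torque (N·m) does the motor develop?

7.38 N·m

ω = 2π × 3377/60 = 353.6 rad/s
τ = P/ω = 2610/353.6 = 7.38 N·m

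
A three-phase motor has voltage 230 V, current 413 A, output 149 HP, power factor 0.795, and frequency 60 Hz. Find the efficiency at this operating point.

P_out = 149 × 746 = 111154 W
P_in = √3·V_L·I_L·cosφ = 1.732 × 230 × 413 × 0.795 = 130796 W
η = P_out / P_in = 111154 / 130796 = 0.850 = 85.0%

85.0 %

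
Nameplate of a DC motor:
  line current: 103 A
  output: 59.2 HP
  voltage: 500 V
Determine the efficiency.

85.8 %

P_out = 59.2 × 746 = 44163 W
P_in = V·I = 500 × 103 = 51500 W
η = P_out / P_in = 44163 / 51500 = 0.858 = 85.8%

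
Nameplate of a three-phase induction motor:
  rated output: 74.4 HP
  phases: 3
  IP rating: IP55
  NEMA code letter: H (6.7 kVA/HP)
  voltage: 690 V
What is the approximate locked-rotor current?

S_LR = 6.7 × 74.4 = 498.48 kVA
I_LR = S_LR/(√3·V_L) = 498480/(1.732×690) = 417 A

417 A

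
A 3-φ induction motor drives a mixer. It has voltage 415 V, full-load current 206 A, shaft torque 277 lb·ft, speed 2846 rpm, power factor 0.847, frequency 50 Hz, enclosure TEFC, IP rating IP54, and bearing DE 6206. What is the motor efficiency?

89.2 %

τ = 277 lb·ft × 1.356 = 375.6 N·m
ω = 2π × 2846/60 = 298 rad/s; P_out = τω = 375.6 × 298 = 111929 W
P_in = √3·V_L·I_L·cosφ = 1.732 × 415 × 206 × 0.847 = 125414 W
η = P_out / P_in = 111929 / 125414 = 0.892 = 89.2%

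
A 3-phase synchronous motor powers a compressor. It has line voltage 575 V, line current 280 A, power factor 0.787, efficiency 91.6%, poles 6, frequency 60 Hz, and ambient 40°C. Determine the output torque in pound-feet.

1180 lb·ft

P_in = √3·V·I·cosφ = 1.732 × 575 × 280 × 0.787 = 219457 W
P_out = η·P_in = 0.916 × 219457 = 201023 W
n = n_s = 120×60/6 = 1200 rpm (synchronous)
ω = 2π×1200/60 = 125.7 rad/s
τ = P_out/ω = 201023/125.7 = 1599 N·m
In lb·ft: 1599/1.356 = 1180 lb·ft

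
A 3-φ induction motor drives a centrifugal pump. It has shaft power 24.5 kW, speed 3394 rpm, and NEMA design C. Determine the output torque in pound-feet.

ω = 2π × 3394/60 = 355.4 rad/s
τ = P/ω = 24500/355.4 = 68.94 N·m
In lb·ft: 68.94/1.356 = 50.8 lb·ft

50.8 lb·ft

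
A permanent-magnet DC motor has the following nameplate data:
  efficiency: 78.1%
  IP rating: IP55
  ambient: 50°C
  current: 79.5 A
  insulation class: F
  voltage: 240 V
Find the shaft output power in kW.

P_in = V·I = 240 × 79.5 = 19080 W
P_out = η·P_in = 0.781 × 19080 = 14901 W

14.9 kW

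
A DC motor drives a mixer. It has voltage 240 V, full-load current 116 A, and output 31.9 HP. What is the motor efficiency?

P_out = 31.9 × 746 = 23797 W
P_in = V·I = 240 × 116 = 27840 W
η = P_out / P_in = 23797 / 27840 = 0.855 = 85.5%

85.5 %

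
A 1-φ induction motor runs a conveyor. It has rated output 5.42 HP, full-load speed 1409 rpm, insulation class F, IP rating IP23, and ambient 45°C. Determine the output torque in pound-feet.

20.2 lb·ft

P_out = 5.42 × 746 = 4043 W
ω = 2π × 1409/60 = 147.6 rad/s
τ = P_out/ω = 4043/147.6 = 27.39 N·m
In lb·ft: 27.39/1.356 = 20.2 lb·ft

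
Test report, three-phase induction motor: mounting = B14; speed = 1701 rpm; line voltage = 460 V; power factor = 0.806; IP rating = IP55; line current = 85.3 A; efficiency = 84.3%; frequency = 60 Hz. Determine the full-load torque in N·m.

259 N·m

P_in = √3·V·I·cosφ = 1.732 × 460 × 85.3 × 0.806 = 54776 W
P_out = η·P_in = 0.843 × 54776 = 46176 W
n = 1701 rpm
ω = 2π×1701/60 = 178.1 rad/s
τ = P_out/ω = 46176/178.1 = 259 N·m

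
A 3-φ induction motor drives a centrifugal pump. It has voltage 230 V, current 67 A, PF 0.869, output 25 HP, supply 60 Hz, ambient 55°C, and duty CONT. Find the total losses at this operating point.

P_in = √3·V·I·cosφ = 1.732×230×67×0.869 = 23194 W
P_out = 25×746 = 18650 W
Losses = P_in − P_out = 23194 − 18650 = 4544 W

4.54 kW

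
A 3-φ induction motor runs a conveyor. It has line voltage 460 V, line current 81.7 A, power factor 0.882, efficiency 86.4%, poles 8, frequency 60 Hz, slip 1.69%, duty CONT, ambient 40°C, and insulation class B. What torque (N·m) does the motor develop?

535 N·m

P_in = √3·V·I·cosφ = 1.732 × 460 × 81.7 × 0.882 = 57411 W
P_out = η·P_in = 0.864 × 57411 = 49603 W
n_s = 120×60/8 = 900 rpm; n = 900×(1−0.0169) = 885 rpm
ω = 2π×885/60 = 92.68 rad/s
τ = P_out/ω = 49603/92.68 = 535 N·m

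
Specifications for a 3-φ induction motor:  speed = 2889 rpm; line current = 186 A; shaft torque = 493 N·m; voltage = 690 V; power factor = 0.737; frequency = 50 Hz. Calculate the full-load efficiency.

91.0 %

ω = 2π × 2889/60 = 302.5 rad/s; P_out = τω = 493 × 302.5 = 149133 W
P_in = √3·V_L·I_L·cosφ = 1.732 × 690 × 186 × 0.737 = 163824 W
η = P_out / P_in = 149133 / 163824 = 0.910 = 91.0%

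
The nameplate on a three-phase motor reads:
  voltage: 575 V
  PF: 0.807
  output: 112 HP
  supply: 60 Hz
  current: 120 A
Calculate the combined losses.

12900 W

P_in = √3·V·I·cosφ = 1.732×575×120×0.807 = 96443 W
P_out = 112×746 = 83552 W
Losses = P_in − P_out = 96443 − 83552 = 12891 W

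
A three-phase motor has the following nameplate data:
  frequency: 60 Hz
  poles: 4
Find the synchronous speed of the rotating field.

1800 rpm

n_s = 120f/p = 120×60/4 = 1800 rpm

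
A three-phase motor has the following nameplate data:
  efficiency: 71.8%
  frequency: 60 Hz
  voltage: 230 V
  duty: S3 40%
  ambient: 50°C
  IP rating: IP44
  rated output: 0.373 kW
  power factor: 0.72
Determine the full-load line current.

1.81 A

P_out = 0.373 kW = 373 W
P_in = P_out / η = 373 / 0.718 = 519 W
I_L = P_in / (√3·V_L·cosφ) = 519 / (1.732 × 230 × 0.72) = 1.81 A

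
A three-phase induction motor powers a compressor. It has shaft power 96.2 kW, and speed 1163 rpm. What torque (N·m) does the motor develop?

790 N·m

ω = 2π × 1163/60 = 121.8 rad/s
τ = P/ω = 96200/121.8 = 790 N·m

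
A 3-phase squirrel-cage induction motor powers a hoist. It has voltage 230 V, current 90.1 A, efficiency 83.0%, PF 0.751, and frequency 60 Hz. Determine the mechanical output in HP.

P_in = √3·V·I·cosφ = 1.732 × 230 × 90.1 × 0.751 = 26955 W
P_out = η·P_in = 0.83 × 26955 = 22373 W
= 22373/746 = 30 HP

30 HP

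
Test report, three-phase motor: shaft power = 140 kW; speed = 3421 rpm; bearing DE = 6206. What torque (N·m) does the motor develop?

ω = 2π × 3421/60 = 358.2 rad/s
τ = P/ω = 140000/358.2 = 391 N·m

391 N·m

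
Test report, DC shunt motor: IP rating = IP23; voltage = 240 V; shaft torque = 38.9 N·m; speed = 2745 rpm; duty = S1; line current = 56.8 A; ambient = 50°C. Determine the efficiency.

82.0 %

ω = 2π × 2745/60 = 287.5 rad/s; P_out = τω = 38.9 × 287.5 = 11184 W
P_in = V·I = 240 × 56.8 = 13632 W
η = P_out / P_in = 11184 / 13632 = 0.820 = 82.0%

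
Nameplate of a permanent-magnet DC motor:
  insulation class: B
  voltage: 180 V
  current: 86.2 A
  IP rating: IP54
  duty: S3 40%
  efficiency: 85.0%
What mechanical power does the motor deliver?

13.2 kW

P_in = V·I = 180 × 86.2 = 15516 W
P_out = η·P_in = 0.85 × 15516 = 13189 W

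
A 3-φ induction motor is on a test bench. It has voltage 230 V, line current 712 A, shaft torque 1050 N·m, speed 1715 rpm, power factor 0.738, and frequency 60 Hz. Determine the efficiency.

90.1 %

ω = 2π × 1715/60 = 179.6 rad/s; P_out = τω = 1050 × 179.6 = 188580 W
P_in = √3·V_L·I_L·cosφ = 1.732 × 230 × 712 × 0.738 = 209321 W
η = P_out / P_in = 188580 / 209321 = 0.901 = 90.1%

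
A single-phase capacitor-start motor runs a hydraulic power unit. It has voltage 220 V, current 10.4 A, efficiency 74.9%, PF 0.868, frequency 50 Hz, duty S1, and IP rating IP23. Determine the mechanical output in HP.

P_in = V·I·cosφ = 220 × 10.4 × 0.868 = 1986 W
P_out = η·P_in = 0.749 × 1986 = 1488 W
= 1488/746 = 1.99 HP

1.99 HP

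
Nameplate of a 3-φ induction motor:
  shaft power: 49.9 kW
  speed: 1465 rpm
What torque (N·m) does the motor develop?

325 N·m

ω = 2π × 1465/60 = 153.4 rad/s
τ = P/ω = 49900/153.4 = 325 N·m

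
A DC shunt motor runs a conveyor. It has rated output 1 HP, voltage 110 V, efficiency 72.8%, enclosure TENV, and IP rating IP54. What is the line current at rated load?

P_out = 1 × 746 = 746 W
P_in = P_out / η = 746 / 0.728 = 1025 W
I = P_in / V = 1025 / 110 = 9.32 A

9.32 A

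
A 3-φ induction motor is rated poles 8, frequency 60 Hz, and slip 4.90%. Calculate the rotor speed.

856 rpm

n_s = 120f/p = 120×60/8 = 900 rpm
n = n_s(1 − s) = 900 × (1 − 0.049) = 856 rpm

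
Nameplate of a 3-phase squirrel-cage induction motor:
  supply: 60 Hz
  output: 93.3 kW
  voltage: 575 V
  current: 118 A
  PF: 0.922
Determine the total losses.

P_in = √3·V·I·cosφ = 1.732×575×118×0.922 = 108350 W
P_out = 93300 W
Losses = P_in − P_out = 108350 − 93300 = 15050 W

15100 W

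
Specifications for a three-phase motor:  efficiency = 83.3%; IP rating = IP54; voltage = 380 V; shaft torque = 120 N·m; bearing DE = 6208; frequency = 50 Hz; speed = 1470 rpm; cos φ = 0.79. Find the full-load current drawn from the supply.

42.6 A

ω = 2π×1470/60 = 153.9 rad/s; P_out = τω = 120 × 153.9 = 18468 W
P_in = P_out / η = 18468 / 0.833 = 22170 W
I_L = P_in / (√3·V_L·cosφ) = 22170 / (1.732 × 380 × 0.79) = 42.6 A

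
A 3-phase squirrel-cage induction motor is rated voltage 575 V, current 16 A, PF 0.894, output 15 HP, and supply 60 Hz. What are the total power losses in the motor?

3060 W

P_in = √3·V·I·cosφ = 1.732×575×16×0.894 = 14245 W
P_out = 15×746 = 11190 W
Losses = P_in − P_out = 14245 − 11190 = 3055 W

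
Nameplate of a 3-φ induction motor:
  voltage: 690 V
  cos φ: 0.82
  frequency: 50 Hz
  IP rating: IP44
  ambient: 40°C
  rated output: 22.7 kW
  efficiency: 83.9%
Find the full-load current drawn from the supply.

P_out = 22.7 kW = 22700 W
P_in = P_out / η = 22700 / 0.839 = 27056 W
I_L = P_in / (√3·V_L·cosφ) = 27056 / (1.732 × 690 × 0.82) = 27.6 A

27.6 A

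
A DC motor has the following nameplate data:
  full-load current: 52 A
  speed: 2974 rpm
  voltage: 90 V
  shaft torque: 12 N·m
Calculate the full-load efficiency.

79.9 %

ω = 2π × 2974/60 = 311.4 rad/s; P_out = τω = 12 × 311.4 = 3737 W
P_in = V·I = 90 × 52 = 4680 W
η = P_out / P_in = 3737 / 4680 = 0.799 = 79.9%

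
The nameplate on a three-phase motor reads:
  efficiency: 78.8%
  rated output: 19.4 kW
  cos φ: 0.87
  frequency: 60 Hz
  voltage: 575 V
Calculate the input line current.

28.4 A

P_out = 19.4 kW = 19400 W
P_in = P_out / η = 19400 / 0.788 = 24619 W
I_L = P_in / (√3·V_L·cosφ) = 24619 / (1.732 × 575 × 0.87) = 28.4 A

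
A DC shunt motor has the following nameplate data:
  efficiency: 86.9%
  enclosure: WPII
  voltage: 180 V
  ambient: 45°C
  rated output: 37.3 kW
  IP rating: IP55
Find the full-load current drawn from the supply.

238 A

P_out = 37.3 kW = 37300 W
P_in = P_out / η = 37300 / 0.869 = 42923 W
I = P_in / V = 42923 / 180 = 238 A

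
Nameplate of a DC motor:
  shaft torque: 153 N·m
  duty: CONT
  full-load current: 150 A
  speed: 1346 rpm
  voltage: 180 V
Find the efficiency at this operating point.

79.9 %

ω = 2π × 1346/60 = 141 rad/s; P_out = τω = 153 × 141 = 21573 W
P_in = V·I = 180 × 150 = 27000 W
η = P_out / P_in = 21573 / 27000 = 0.799 = 79.9%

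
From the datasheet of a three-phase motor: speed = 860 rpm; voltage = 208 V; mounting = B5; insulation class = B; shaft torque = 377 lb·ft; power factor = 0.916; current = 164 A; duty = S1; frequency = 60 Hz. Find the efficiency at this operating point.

85.1 %

τ = 377 lb·ft × 1.356 = 511.2 N·m
ω = 2π × 860/60 = 90.06 rad/s; P_out = τω = 511.2 × 90.06 = 46039 W
P_in = √3·V_L·I_L·cosφ = 1.732 × 208 × 164 × 0.916 = 54119 W
η = P_out / P_in = 46039 / 54119 = 0.851 = 85.1%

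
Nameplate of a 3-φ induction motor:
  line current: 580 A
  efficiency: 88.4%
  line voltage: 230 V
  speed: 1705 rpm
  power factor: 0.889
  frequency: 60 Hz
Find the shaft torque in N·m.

P_in = √3·V·I·cosφ = 1.732 × 230 × 580 × 0.889 = 205402 W
P_out = η·P_in = 0.884 × 205402 = 181575 W
n = 1705 rpm
ω = 2π×1705/60 = 178.5 rad/s
τ = P_out/ω = 181575/178.5 = 1020 N·m

1020 N·m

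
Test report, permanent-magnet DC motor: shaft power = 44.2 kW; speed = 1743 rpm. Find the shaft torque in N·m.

242 N·m

ω = 2π × 1743/60 = 182.5 rad/s
τ = P/ω = 44200/182.5 = 242 N·m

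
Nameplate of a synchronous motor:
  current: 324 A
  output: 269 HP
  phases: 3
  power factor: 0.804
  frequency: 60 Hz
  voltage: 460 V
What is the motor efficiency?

96.7 %

P_out = 269 × 746 = 200674 W
P_in = √3·V_L·I_L·cosφ = 1.732 × 460 × 324 × 0.804 = 207542 W
η = P_out / P_in = 200674 / 207542 = 0.967 = 96.7%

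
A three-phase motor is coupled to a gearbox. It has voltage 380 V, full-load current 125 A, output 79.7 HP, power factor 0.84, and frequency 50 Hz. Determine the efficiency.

P_out = 79.7 × 746 = 59456 W
P_in = √3·V_L·I_L·cosφ = 1.732 × 380 × 125 × 0.84 = 69107 W
η = P_out / P_in = 59456 / 69107 = 0.860 = 86.0%

86.0 %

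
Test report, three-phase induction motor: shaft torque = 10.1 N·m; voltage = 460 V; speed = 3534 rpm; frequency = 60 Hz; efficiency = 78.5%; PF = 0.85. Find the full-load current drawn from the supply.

ω = 2π×3534/60 = 370.1 rad/s; P_out = τω = 10.1 × 370.1 = 3738 W
P_in = P_out / η = 3738 / 0.785 = 4762 W
I_L = P_in / (√3·V_L·cosφ) = 4762 / (1.732 × 460 × 0.85) = 7.03 A

7.03 A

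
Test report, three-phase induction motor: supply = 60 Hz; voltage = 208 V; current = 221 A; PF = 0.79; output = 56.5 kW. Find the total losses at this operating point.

P_in = √3·V·I·cosφ = 1.732×208×221×0.79 = 62897 W
P_out = 56500 W
Losses = P_in − P_out = 62897 − 56500 = 6397 W

6400 W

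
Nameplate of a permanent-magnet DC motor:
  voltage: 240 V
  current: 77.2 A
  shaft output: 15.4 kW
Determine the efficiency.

P_out = 15.4 kW = 15400 W
P_in = V·I = 240 × 77.2 = 18528 W
η = P_out / P_in = 15400 / 18528 = 0.831 = 83.1%

83.1 %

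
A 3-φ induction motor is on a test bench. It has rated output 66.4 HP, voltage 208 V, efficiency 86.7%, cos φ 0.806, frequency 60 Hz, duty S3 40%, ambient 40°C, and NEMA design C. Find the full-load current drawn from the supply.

197 A

P_out = 66.4 × 746 = 49534 W
P_in = P_out / η = 49534 / 0.867 = 57133 W
I_L = P_in / (√3·V_L·cosφ) = 57133 / (1.732 × 208 × 0.806) = 197 A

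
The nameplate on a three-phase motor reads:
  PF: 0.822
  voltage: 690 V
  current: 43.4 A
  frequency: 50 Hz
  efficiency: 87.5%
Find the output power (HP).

50 HP

P_in = √3·V·I·cosφ = 1.732 × 690 × 43.4 × 0.822 = 42634 W
P_out = η·P_in = 0.875 × 42634 = 37305 W
= 37305/746 = 50 HP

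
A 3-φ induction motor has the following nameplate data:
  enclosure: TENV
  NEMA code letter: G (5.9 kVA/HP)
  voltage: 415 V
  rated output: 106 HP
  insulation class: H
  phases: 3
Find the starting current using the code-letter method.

S_LR = 5.9 × 106 = 625.4 kVA
I_LR = S_LR/(√3·V_L) = 625400/(1.732×415) = 870 A

870 A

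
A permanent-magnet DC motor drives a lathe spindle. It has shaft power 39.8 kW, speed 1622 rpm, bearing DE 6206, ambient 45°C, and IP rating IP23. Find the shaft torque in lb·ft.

173 lb·ft

ω = 2π × 1622/60 = 169.9 rad/s
τ = P/ω = 39800/169.9 = 234.3 N·m
In lb·ft: 234.3/1.356 = 173 lb·ft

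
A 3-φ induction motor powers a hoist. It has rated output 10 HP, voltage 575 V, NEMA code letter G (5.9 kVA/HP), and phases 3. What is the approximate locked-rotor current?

59.2 A

S_LR = 5.9 × 10 = 59 kVA
I_LR = S_LR/(√3·V_L) = 59000/(1.732×575) = 59.2 A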